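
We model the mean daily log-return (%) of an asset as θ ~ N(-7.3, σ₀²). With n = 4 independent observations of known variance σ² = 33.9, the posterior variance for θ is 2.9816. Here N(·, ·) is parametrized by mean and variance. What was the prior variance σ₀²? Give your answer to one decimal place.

Posterior precision equals prior precision plus data precision: 1/σ_n² = 1/σ₀² + n/σ².
So 1/σ₀² = 1/2.9816 − 4/33.9 = 0.335390 − 0.117994 = 0.217396.
Hence σ₀² = 1/0.217396 ≈ 4.6.

σ₀² = 4.6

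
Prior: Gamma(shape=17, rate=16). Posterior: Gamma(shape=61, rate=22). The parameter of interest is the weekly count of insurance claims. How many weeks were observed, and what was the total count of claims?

A Gamma(α, β) prior (rate parametrization) on a Poisson rate with n observations summing to S gives posterior Gamma(α+S, β+n).
Matching: Σxᵢ = 61 − 17 = 44 and n = 22 − 16 = 6.

n = 6 weeks with total 44 claims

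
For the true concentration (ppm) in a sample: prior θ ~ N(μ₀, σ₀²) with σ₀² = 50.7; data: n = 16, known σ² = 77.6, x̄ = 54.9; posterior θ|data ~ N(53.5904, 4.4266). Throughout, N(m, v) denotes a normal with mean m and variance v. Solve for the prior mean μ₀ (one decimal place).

μ₀ = 39.9

With known observation variance, the Normal–Normal posterior has precision τ_n = τ₀ + n/σ² and mean μ_n = (τ₀μ₀ + (n/σ²)x̄)/τ_n.
Here τ₀ = 1/50.7 = 0.019724 and τ_data = 16/77.6 = 0.206186, so τ_n = 0.225910.
Rearranging for μ₀: μ₀ = (μ_n·τ_n − τ_data·x̄)/τ₀ = (53.5904·0.225910 − 0.206186·54.9) / 0.019724 = 0.786996/0.019724 ≈ 39.9.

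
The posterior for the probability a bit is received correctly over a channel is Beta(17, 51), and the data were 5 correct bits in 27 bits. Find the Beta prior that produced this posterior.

Beta(12, 29)

Beta is conjugate to the binomial likelihood: posterior = Beta(α+s, β+f).
So α = 17 − 5 = 12 and β = 51 − 22 = 29.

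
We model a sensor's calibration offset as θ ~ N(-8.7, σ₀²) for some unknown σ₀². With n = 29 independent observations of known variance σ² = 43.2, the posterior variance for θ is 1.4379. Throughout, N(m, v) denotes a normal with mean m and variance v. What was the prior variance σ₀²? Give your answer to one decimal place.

σ₀² = 41.4

For the Normal–Normal model with known σ², precisions add: τ_n = τ₀ + n/σ².
So 1/σ₀² = 1/1.4379 − 29/43.2 = 0.695459 − 0.671296 = 0.024163.
Hence σ₀² = 1/0.024163 ≈ 41.4.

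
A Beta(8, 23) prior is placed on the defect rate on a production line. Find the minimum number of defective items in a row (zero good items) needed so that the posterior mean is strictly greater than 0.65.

After k defective items and 0 good items the posterior is Beta(8+k, 23), with mean (8+k)/(8+23+k).
Set (8+k)/(31+k) > 0.65 and solve: k > (0.65·31 − 8)/(1 − 0.65) = 34.714.
The smallest integer exceeding 34.714 is 35.

k = 35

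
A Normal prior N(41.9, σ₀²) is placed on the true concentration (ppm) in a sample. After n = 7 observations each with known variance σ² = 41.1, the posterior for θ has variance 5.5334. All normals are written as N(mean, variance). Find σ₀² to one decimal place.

σ₀² = 96.1

Posterior precision equals prior precision plus data precision: 1/σ_n² = 1/σ₀² + n/σ².
So 1/σ₀² = 1/5.5334 − 7/41.1 = 0.180721 − 0.170316 = 0.010405.
Hence σ₀² = 1/0.010405 ≈ 96.1.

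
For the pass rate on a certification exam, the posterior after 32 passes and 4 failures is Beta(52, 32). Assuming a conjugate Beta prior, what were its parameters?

Beta is conjugate to the binomial likelihood: posterior = Beta(α+s, β+f).
So α = 52 − 32 = 20 and β = 32 − 4 = 28.

Beta(20, 28)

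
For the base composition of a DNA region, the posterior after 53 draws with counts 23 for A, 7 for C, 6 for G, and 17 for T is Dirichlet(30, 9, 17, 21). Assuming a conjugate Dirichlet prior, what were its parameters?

For a Dirichlet(α) prior with multinomial counts c, the posterior is Dirichlet(α + c) componentwise.
Subtract each count from the matching posterior parameter: 30−23=7, 9−7=2, 17−6=11, 21−17=4.

Dirichlet(7, 2, 11, 4)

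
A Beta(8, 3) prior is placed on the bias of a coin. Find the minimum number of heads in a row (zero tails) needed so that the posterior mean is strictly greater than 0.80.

After k heads and 0 tails the posterior is Beta(8+k, 3), with mean (8+k)/(8+3+k).
Set (8+k)/(11+k) > 0.80 and solve: k > (0.80·11 − 8)/(1 − 0.80) = 4.000.
The smallest integer exceeding 4.000 is 5, and checking k=5: (13)/(16) = 0.8125 > 0.80.

k = 5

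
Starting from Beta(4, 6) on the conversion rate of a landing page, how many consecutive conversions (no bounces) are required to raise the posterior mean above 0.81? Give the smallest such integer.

After k conversions and 0 bounces the posterior is Beta(4+k, 6), with mean (4+k)/(4+6+k).
Set (4+k)/(10+k) > 0.81 and solve: k > (0.81·10 − 4)/(1 − 0.81) = 21.579.
The smallest integer exceeding 21.579 is 22, and checking k=22: (26)/(32) = 0.8125 > 0.81.

k = 22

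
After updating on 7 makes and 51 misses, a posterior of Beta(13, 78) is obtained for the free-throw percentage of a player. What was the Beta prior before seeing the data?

Beta(6, 27)

Beta is conjugate to the binomial likelihood: posterior = Beta(α+s, β+f).
So α = 13 − 7 = 6 and β = 78 − 51 = 27.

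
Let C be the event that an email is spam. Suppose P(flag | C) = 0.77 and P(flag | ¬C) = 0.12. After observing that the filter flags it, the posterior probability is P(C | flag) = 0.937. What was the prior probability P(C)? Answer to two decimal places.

In odds form, posterior odds = prior odds × likelihood ratio, so prior odds = posterior odds ÷ LR.
Posterior odds = 0.937/(1−0.937) = 14.8730. LR = 0.77/0.12 = 6.4167.
Prior odds = 14.8730/6.4167 = 2.3179, so P(C) = 2.3179/(1+2.3179) ≈ 0.70.

P(C) = 0.70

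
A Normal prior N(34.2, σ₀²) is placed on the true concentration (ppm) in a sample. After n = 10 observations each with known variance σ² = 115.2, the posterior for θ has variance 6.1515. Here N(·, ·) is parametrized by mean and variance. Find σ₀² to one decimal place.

For the Normal–Normal model with known σ², precisions add: τ_n = τ₀ + n/σ².
So 1/σ₀² = 1/6.1515 − 10/115.2 = 0.162562 − 0.086806 = 0.075756.
Hence σ₀² = 1/0.075756 ≈ 13.2.

σ₀² = 13.2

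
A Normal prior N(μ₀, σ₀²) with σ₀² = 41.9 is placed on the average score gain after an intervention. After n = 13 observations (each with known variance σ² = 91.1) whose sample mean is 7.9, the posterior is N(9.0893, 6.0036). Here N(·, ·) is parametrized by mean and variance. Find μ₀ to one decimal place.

μ₀ = 16.2

The posterior mean is a precision-weighted average: μ_n = (τ₀μ₀ + τ_data·x̄)/(τ₀+τ_data), with τ₀=1/σ₀² and τ_data=n/σ².
Here τ₀ = 1/41.9 = 0.023866 and τ_data = 13/91.1 = 0.142700, so τ_n = 0.166566.
Rearranging for μ₀: μ₀ = (μ_n·τ_n − τ_data·x̄)/τ₀ = (9.0893·0.166566 − 0.142700·7.9) / 0.023866 = 0.386638/0.023866 ≈ 16.2.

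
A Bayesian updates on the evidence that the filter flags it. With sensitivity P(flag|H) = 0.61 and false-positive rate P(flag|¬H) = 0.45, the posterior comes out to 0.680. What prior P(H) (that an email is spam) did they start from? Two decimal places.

P(H) = 0.61

Bayes' rule in odds form gives O(H|E) = O(H)·[P(E|H)/P(E|¬H)], hence O(H) = O(H|E)/LR.
Posterior odds = 0.680/(1−0.680) = 2.1250. LR = 0.61/0.45 = 1.3556.
Prior odds = 2.1250/1.3556 = 1.5676, so P(H) = 1.5676/(1+1.5676) ≈ 0.61.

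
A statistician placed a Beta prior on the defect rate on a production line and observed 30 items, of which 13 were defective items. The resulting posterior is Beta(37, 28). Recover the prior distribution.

Beta(24, 11)

Beta is conjugate to the binomial likelihood: posterior = Beta(α+s, β+f).
Subtract the data counts: 37−13=24, 28−17=11.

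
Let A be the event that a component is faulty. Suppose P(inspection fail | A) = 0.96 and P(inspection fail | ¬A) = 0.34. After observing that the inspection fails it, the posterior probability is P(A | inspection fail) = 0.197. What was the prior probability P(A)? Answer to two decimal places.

Bayes' rule in odds form gives O(A|E) = O(A)·[P(E|A)/P(E|¬A)], hence O(A) = O(A|E)/LR.
Posterior odds = 0.197/(1−0.197) = 0.2453. LR = 0.96/0.34 = 2.8235.
Prior odds = 0.2453/2.8235 = 0.0869, so P(A) = 0.0869/(1+0.0869) ≈ 0.08.

P(A) = 0.08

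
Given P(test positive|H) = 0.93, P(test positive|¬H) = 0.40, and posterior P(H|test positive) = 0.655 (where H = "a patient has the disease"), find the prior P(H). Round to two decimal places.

P(H) = 0.45

Bayes' rule in odds form gives O(H|E) = O(H)·[P(E|H)/P(E|¬H)], hence O(H) = O(H|E)/LR.
Posterior odds = 0.655/(1−0.655) = 1.8986. LR = 0.93/0.40 = 2.3250.
Prior odds = 1.8986/2.3250 = 0.8166, so P(H) = 0.8166/(1+0.8166) ≈ 0.45.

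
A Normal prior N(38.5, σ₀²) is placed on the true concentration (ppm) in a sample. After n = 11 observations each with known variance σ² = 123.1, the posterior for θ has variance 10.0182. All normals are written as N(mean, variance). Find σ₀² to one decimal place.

Posterior precision equals prior precision plus data precision: 1/σ_n² = 1/σ₀² + n/σ².
So 1/σ₀² = 1/10.0182 − 11/123.1 = 0.099818 − 0.089358 = 0.010460.
Hence σ₀² = 1/0.010460 ≈ 95.6.

σ₀² = 95.6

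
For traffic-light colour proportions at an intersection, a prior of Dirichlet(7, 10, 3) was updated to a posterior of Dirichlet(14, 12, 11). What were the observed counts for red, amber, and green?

counts (7, 2, 8)

For a Dirichlet(α) prior with multinomial counts c, the posterior is Dirichlet(α + c) componentwise.
Counts are posterior − prior componentwise: 14−7=7, 12−10=2, 11−3=8.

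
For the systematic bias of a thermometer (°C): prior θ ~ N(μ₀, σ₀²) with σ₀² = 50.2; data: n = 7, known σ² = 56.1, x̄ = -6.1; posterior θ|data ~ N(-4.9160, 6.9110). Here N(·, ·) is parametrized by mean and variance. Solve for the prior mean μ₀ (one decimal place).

μ₀ = 2.5

The posterior mean is a precision-weighted average: μ_n = (τ₀μ₀ + τ_data·x̄)/(τ₀+τ_data), with τ₀=1/σ₀² and τ_data=n/σ².
Here τ₀ = 1/50.2 = 0.019920 and τ_data = 7/56.1 = 0.124777, so τ_n = 0.144697.
Rearranging for μ₀: μ₀ = (μ_n·τ_n − τ_data·x̄)/τ₀ = (-4.9160·0.144697 − 0.124777·-6.1) / 0.019920 = 0.049809/0.019920 ≈ 2.5.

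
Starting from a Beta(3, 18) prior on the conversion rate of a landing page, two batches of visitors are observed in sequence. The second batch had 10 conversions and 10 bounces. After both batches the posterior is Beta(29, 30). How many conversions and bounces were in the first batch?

16 conversions and 2 bounces

Sequential conjugate updates are equivalent to a single update on the pooled data, so total successes = posterior α − prior α and total failures = posterior β − prior β.
Total across both batches: 29−3=26 conversions, 30−18=12 bounces.
Subtract the second batch: 26−10=16 conversions and 12−10=2 bounces.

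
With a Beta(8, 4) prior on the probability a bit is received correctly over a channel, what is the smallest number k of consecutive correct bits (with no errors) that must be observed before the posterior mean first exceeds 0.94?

k = 55

After k correct bits and 0 errors the posterior is Beta(8+k, 4), with mean (8+k)/(8+4+k).
Set (8+k)/(12+k) > 0.94 and solve: k > (0.94·12 − 8)/(1 − 0.94) = 54.667.
The smallest integer exceeding 54.667 is 55, and checking k=55: (63)/(67) = 0.9403 > 0.94.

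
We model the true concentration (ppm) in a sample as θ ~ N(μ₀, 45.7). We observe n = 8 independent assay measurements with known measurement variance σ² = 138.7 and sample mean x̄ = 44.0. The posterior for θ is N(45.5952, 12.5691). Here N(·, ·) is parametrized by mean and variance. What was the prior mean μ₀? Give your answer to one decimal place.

With known observation variance, the Normal–Normal posterior has precision τ_n = τ₀ + n/σ² and mean μ_n = (τ₀μ₀ + (n/σ²)x̄)/τ_n.
Here τ₀ = 1/45.7 = 0.021882 and τ_data = 8/138.7 = 0.057678, so τ_n = 0.079560.
Rearranging for μ₀: μ₀ = (μ_n·τ_n − τ_data·x̄)/τ₀ = (45.5952·0.079560 − 0.057678·44.0) / 0.021882 = 1.089722/0.021882 ≈ 49.8.

μ₀ = 49.8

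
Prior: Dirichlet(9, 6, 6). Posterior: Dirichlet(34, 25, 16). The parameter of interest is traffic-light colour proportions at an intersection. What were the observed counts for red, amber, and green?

For a Dirichlet(α) prior with multinomial counts c, the posterior is Dirichlet(α + c) componentwise.
Counts are posterior − prior componentwise: 34−9=25, 25−6=19, 16−6=10.

counts (25, 19, 10)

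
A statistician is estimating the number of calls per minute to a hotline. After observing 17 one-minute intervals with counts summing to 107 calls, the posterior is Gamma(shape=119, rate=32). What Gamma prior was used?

Gamma(shape=12, rate=15)

A Gamma(α, β) prior (rate parametrization) on a Poisson rate with n observations summing to S gives posterior Gamma(α+S, β+n).
So α = 119 − 107 = 12 and β = 32 − 17 = 15.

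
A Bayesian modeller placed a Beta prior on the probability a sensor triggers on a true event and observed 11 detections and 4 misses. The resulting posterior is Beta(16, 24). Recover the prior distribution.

A Beta(α, β) prior with s successes and f failures in binomial data gives a Beta(α+s, β+f) posterior.
Subtract the data counts: 16−11=5, 24−4=20.

Beta(5, 20)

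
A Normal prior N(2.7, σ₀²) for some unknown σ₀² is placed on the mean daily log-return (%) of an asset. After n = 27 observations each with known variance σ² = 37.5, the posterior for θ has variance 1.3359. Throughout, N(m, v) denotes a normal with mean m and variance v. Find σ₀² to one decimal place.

For the Normal–Normal model with known σ², precisions add: τ_n = τ₀ + n/σ².
So 1/σ₀² = 1/1.3359 − 27/37.5 = 0.748559 − 0.720000 = 0.028559.
Hence σ₀² = 1/0.028559 ≈ 35.0.

σ₀² = 35.0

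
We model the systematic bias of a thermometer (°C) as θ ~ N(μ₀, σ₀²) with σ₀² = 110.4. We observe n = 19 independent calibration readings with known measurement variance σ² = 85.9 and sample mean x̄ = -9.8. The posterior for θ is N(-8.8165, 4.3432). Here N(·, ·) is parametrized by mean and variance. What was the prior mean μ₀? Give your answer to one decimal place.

With known observation variance, the Normal–Normal posterior has precision τ_n = τ₀ + n/σ² and mean μ_n = (τ₀μ₀ + (n/σ²)x̄)/τ_n.
Here τ₀ = 1/110.4 = 0.009058 and τ_data = 19/85.9 = 0.221187, so τ_n = 0.230245.
Rearranging for μ₀: μ₀ = (μ_n·τ_n − τ_data·x̄)/τ₀ = (-8.8165·0.230245 − 0.221187·-9.8) / 0.009058 = 0.137678/0.009058 ≈ 15.2.

μ₀ = 15.2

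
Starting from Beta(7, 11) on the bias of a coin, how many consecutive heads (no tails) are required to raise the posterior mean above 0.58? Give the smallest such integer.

After k heads and 0 tails the posterior is Beta(7+k, 11), with mean (7+k)/(7+11+k).
Set (7+k)/(18+k) > 0.58 and solve: k > (0.58·18 − 7)/(1 − 0.58) = 8.190.
The smallest integer exceeding 8.190 is 9, and checking k=9: (16)/(27) = 0.5926 > 0.58.

k = 9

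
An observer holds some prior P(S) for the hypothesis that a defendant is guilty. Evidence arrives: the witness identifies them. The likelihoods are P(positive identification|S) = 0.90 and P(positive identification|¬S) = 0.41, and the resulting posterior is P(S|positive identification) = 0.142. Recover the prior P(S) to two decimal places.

P(S) = 0.07

Bayes' rule in odds form gives O(S|E) = O(S)·[P(E|S)/P(E|¬S)], hence O(S) = O(S|E)/LR.
Posterior odds = 0.142/(1−0.142) = 0.1655. LR = 0.90/0.41 = 2.1951.
Prior odds = 0.1655/2.1951 = 0.0754, so P(S) = 0.0754/(1+0.0754) ≈ 0.07.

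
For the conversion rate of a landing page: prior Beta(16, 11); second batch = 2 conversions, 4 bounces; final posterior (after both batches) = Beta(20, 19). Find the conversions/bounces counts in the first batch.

Because Beta–binomial updating is additive in the counts, the combined data contributed (α_post−α_prior, β_post−β_prior) successes and failures.
Total across both batches: 20−16=4 conversions, 19−11=8 bounces.
Subtract the second batch: 4−2=2 conversions and 8−4=4 bounces.

2 conversions and 4 bounces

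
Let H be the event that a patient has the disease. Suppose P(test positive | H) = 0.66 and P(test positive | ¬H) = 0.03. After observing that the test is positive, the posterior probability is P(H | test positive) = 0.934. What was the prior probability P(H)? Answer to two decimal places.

P(H) = 0.39

In odds form, posterior odds = prior odds × likelihood ratio, so prior odds = posterior odds ÷ LR.
Posterior odds = 0.934/(1−0.934) = 14.1515. LR = 0.66/0.03 = 22.0000.
Prior odds = 14.1515/22.0000 = 0.6432, so P(H) = 0.6432/(1+0.6432) ≈ 0.39.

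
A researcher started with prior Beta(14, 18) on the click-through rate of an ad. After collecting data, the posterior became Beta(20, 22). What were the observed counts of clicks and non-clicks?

6 clicks and 4 non-clicks

A Beta(α, β) prior with s successes and f failures in binomial data gives a Beta(α+s, β+f) posterior.
Match parameters: s=20−14=6, f=22−18=4.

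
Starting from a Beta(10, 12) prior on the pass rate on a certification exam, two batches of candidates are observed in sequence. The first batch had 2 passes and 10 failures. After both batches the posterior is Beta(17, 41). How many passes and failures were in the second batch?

Because Beta–binomial updating is additive in the counts, the combined data contributed (α_post−α_prior, β_post−β_prior) successes and failures.
Total across both batches: 17−10=7 passes, 41−12=29 failures.
Subtract the first batch: 7−2=5 passes and 29−10=19 failures.

5 passes and 19 failures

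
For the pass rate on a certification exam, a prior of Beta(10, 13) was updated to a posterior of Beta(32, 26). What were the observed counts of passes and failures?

A Beta(a, b) prior with s successes and f failures in binomial data gives a Beta(a+s, b+f) posterior.
So s = 32 − 10 = 22 and f = 26 − 13 = 13.

22 passes and 13 failures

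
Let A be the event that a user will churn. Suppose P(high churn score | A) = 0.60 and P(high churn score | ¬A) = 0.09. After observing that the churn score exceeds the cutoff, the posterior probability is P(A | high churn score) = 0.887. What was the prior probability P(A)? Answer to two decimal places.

P(A) = 0.54

In odds form, posterior odds = prior odds × likelihood ratio, so prior odds = posterior odds ÷ LR.
Posterior odds = 0.887/(1−0.887) = 7.8496. LR = 0.60/0.09 = 6.6667.
Prior odds = 7.8496/6.6667 = 1.1774, so P(A) = 1.1774/(1+1.1774) ≈ 0.54.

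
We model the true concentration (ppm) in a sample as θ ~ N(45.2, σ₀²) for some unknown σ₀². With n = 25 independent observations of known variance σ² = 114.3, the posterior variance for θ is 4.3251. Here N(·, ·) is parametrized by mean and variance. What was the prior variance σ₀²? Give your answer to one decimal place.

Posterior precision equals prior precision plus data precision: 1/σ_n² = 1/σ₀² + n/σ².
So 1/σ₀² = 1/4.3251 − 25/114.3 = 0.231209 − 0.218723 = 0.012486.
Hence σ₀² = 1/0.012486 ≈ 80.1.

σ₀² = 80.1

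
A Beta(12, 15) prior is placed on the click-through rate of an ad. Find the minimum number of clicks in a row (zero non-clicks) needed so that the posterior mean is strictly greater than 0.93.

After k clicks and 0 non-clicks the posterior is Beta(12+k, 15), with mean (12+k)/(12+15+k).
Set (12+k)/(27+k) > 0.93 and solve: k > (0.93·27 − 12)/(1 − 0.93) = 187.286.
The smallest integer exceeding 187.286 is 188, and checking k=188: (200)/(215) = 0.9302 > 0.93.

k = 188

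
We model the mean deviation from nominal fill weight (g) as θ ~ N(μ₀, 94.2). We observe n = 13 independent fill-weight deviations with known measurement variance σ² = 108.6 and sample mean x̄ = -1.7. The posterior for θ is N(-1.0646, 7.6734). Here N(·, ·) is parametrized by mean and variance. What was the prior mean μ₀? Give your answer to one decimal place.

The posterior mean is a precision-weighted average: μ_n = (τ₀μ₀ + τ_data·x̄)/(τ₀+τ_data), with τ₀=1/σ₀² and τ_data=n/σ².
Here τ₀ = 1/94.2 = 0.010616 and τ_data = 13/108.6 = 0.119705, so τ_n = 0.130321.
Rearranging for μ₀: μ₀ = (μ_n·τ_n − τ_data·x̄)/τ₀ = (-1.0646·0.130321 − 0.119705·-1.7) / 0.010616 = 0.064759/0.010616 ≈ 6.1.

μ₀ = 6.1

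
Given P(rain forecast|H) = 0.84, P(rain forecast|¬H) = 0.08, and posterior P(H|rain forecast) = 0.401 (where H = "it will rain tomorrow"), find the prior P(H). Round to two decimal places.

P(H) = 0.06

In odds form, posterior odds = prior odds × likelihood ratio, so prior odds = posterior odds ÷ LR.
Posterior odds = 0.401/(1−0.401) = 0.6694. LR = 0.84/0.08 = 10.5000.
Prior odds = 0.6694/10.5000 = 0.0638, so P(H) = 0.0638/(1+0.0638) ≈ 0.06.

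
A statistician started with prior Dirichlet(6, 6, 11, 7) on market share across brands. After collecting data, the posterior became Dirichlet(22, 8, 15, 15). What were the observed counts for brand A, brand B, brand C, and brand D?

For a Dirichlet(α) prior with multinomial counts c, the posterior is Dirichlet(α + c) componentwise.
Counts are posterior − prior componentwise: 22−6=16, 8−6=2, 15−11=4, 15−7=8.

counts (16, 2, 4, 8)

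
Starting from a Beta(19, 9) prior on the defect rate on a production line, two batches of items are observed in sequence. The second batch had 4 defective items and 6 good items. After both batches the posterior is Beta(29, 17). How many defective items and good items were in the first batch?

6 defective items and 2 good items

Because Beta–binomial updating is additive in the counts, the combined data contributed (α_post−α_prior, β_post−β_prior) successes and failures.
Total across both batches: 29−19=10 defective items, 17−9=8 good items.
Subtract the second batch: 10−4=6 defective items and 8−6=2 good items.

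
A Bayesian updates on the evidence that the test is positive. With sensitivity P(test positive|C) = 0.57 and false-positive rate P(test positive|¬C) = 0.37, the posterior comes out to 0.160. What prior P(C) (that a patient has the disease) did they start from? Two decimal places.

In odds form, posterior odds = prior odds × likelihood ratio, so prior odds = posterior odds ÷ LR.
Posterior odds = 0.160/(1−0.160) = 0.1905. LR = 0.57/0.37 = 1.5405.
Prior odds = 0.1905/1.5405 = 0.1237, so P(C) = 0.1237/(1+0.1237) ≈ 0.11.

P(C) = 0.11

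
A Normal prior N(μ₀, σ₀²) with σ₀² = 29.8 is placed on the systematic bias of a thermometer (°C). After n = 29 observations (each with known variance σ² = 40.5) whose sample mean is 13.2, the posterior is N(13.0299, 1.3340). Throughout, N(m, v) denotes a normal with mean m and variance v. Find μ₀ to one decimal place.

μ₀ = 9.4

With known observation variance, the Normal–Normal posterior has precision τ_n = τ₀ + n/σ² and mean μ_n = (τ₀μ₀ + (n/σ²)x̄)/τ_n.
Here τ₀ = 1/29.8 = 0.033557 and τ_data = 29/40.5 = 0.716049, so τ_n = 0.749606.
Rearranging for μ₀: μ₀ = (μ_n·τ_n − τ_data·x̄)/τ₀ = (13.0299·0.749606 − 0.716049·13.2) / 0.033557 = 0.315444/0.033557 ≈ 9.4.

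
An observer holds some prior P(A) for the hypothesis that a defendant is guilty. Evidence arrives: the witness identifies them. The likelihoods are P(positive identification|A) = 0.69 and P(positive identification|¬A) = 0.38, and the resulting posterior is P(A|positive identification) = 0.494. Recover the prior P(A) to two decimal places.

Bayes' rule in odds form gives O(A|E) = O(A)·[P(E|A)/P(E|¬A)], hence O(A) = O(A|E)/LR.
Posterior odds = 0.494/(1−0.494) = 0.9763. LR = 0.69/0.38 = 1.8158.
Prior odds = 0.9763/1.8158 = 0.5377, so P(A) = 0.5377/(1+0.5377) ≈ 0.35.

P(A) = 0.35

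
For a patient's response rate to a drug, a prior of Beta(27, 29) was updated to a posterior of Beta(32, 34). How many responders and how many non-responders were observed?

Under Beta–binomial conjugacy the posterior parameters are (a+s, b+f).
So s = 32 − 27 = 5 and f = 34 − 29 = 5.

5 responders and 5 non-responders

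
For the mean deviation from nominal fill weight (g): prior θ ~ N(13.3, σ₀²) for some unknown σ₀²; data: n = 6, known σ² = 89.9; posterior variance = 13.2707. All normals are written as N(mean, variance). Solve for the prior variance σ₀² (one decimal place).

Posterior precision equals prior precision plus data precision: 1/σ_n² = 1/σ₀² + n/σ².
So 1/σ₀² = 1/13.2707 − 6/89.9 = 0.075354 − 0.066741 = 0.008613.
Hence σ₀² = 1/0.008613 ≈ 116.1.

σ₀² = 116.1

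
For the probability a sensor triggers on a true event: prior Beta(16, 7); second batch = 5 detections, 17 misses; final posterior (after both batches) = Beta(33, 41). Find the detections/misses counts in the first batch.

12 detections and 17 misses

Sequential conjugate updates are equivalent to a single update on the pooled data, so total successes = posterior α − prior α and total failures = posterior β − prior β.
Total across both batches: 33−16=17 detections, 41−7=34 misses.
Subtract the second batch: 17−5=12 detections and 34−17=17 misses.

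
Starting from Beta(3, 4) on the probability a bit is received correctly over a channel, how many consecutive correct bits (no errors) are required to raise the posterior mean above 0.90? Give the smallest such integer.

After k correct bits and 0 errors the posterior is Beta(3+k, 4), with mean (3+k)/(3+4+k).
Set (3+k)/(7+k) > 0.90 and solve: k > (0.90·7 − 3)/(1 − 0.90) = 33.000.
The smallest integer exceeding 33.000 is 34, and checking k=34: (37)/(41) = 0.9024 > 0.90.

k = 34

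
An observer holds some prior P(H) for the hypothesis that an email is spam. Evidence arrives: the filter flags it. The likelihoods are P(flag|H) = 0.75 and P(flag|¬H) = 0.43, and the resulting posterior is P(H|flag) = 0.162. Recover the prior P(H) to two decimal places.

Bayes' rule in odds form gives O(H|E) = O(H)·[P(E|H)/P(E|¬H)], hence O(H) = O(H|E)/LR.
Posterior odds = 0.162/(1−0.162) = 0.1933. LR = 0.75/0.43 = 1.7442.
Prior odds = 0.1933/1.7442 = 0.1108, so P(H) = 0.1108/(1+0.1108) ≈ 0.10.

P(H) = 0.10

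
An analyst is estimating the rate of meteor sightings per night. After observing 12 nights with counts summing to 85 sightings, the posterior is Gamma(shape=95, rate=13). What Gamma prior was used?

Gamma–Poisson conjugacy: posterior shape = α + Σxᵢ, posterior rate = β + n.
So α = 95 − 85 = 10 and β = 13 − 12 = 1.

Gamma(shape=10, rate=1)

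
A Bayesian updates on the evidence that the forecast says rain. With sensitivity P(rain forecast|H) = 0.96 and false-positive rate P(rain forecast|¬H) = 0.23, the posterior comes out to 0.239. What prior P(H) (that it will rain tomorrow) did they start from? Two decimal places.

Bayes' rule in odds form gives O(H|E) = O(H)·[P(E|H)/P(E|¬H)], hence O(H) = O(H|E)/LR.
Posterior odds = 0.239/(1−0.239) = 0.3141. LR = 0.96/0.23 = 4.1739.
Prior odds = 0.3141/4.1739 = 0.0753, so P(H) = 0.0753/(1+0.0753) ≈ 0.07.

P(H) = 0.07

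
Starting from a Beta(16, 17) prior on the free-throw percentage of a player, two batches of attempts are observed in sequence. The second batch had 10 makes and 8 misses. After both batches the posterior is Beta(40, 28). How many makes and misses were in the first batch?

14 makes and 3 misses

Because Beta–binomial updating is additive in the counts, the combined data contributed (α_post−α_prior, β_post−β_prior) successes and failures.
Total across both batches: 40−16=24 makes, 28−17=11 misses.
Subtract the second batch: 24−10=14 makes and 11−8=3 misses.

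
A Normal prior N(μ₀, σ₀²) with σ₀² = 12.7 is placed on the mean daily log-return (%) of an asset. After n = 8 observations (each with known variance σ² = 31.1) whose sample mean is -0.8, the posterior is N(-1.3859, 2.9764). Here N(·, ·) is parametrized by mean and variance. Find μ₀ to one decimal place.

With known observation variance, the Normal–Normal posterior has precision τ_n = τ₀ + n/σ² and mean μ_n = (τ₀μ₀ + (n/σ²)x̄)/τ_n.
Here τ₀ = 1/12.7 = 0.078740 and τ_data = 8/31.1 = 0.257235, so τ_n = 0.335975.
Rearranging for μ₀: μ₀ = (μ_n·τ_n − τ_data·x̄)/τ₀ = (-1.3859·0.335975 − 0.257235·-0.8) / 0.078740 = -0.259840/0.078740 ≈ -3.3.

μ₀ = -3.3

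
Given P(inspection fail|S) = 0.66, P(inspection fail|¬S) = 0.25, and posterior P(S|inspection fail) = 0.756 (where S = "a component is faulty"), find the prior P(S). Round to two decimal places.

Bayes' rule in odds form gives O(S|E) = O(S)·[P(E|S)/P(E|¬S)], hence O(S) = O(S|E)/LR.
Posterior odds = 0.756/(1−0.756) = 3.0984. LR = 0.66/0.25 = 2.6400.
Prior odds = 3.0984/2.6400 = 1.1736, so P(S) = 1.1736/(1+1.1736) ≈ 0.54.

P(S) = 0.54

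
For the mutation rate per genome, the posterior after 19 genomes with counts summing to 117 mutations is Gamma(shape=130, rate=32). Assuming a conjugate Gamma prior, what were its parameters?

Gamma(shape=13, rate=13)

A Gamma(α, β) prior (rate parametrization) on a Poisson rate with n observations summing to S gives posterior Gamma(α+S, β+n).
So α = 130 − 117 = 13 and β = 32 − 19 = 13.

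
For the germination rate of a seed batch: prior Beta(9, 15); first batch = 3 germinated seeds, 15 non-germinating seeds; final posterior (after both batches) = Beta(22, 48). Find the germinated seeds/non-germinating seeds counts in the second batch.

Because Beta–binomial updating is additive in the counts, the combined data contributed (α_post−α_prior, β_post−β_prior) successes and failures.
Total across both batches: 22−9=13 germinated seeds, 48−15=33 non-germinating seeds.
Subtract the first batch: 13−3=10 germinated seeds and 33−15=18 non-germinating seeds.

10 germinated seeds and 18 non-germinating seeds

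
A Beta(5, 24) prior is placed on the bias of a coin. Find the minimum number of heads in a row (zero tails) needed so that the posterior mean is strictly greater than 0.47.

After k heads and 0 tails the posterior is Beta(5+k, 24), with mean (5+k)/(5+24+k).
Set (5+k)/(29+k) > 0.47 and solve: k > (0.47·29 − 5)/(1 − 0.47) = 16.283.
The smallest integer exceeding 16.283 is 17.

k = 17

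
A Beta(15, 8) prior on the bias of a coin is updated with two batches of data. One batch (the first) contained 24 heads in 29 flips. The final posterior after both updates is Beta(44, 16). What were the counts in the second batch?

Sequential conjugate updates are equivalent to a single update on the pooled data, so total successes = posterior α − prior α and total failures = posterior β − prior β.
Total across both batches: 44−15=29 heads, 16−8=8 tails.
Subtract the first batch: 29−24=5 heads and 8−5=3 tails.

5 heads and 3 tails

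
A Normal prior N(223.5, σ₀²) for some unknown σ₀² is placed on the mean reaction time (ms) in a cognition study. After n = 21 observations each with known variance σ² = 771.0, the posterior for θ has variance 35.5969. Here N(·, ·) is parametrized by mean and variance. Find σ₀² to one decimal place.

Posterior precision equals prior precision plus data precision: 1/σ_n² = 1/σ₀² + n/σ².
So 1/σ₀² = 1/35.5969 − 21/771.0 = 0.028092 − 0.027237 = 0.000855.
Hence σ₀² = 1/0.000855 ≈ 1169.6.

σ₀² = 1169.6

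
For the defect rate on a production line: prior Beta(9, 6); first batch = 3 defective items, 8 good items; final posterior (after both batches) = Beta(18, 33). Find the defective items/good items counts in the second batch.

Because Beta–binomial updating is additive in the counts, the combined data contributed (α_post−α_prior, β_post−β_prior) successes and failures.
Total across both batches: 18−9=9 defective items, 33−6=27 good items.
Subtract the first batch: 9−3=6 defective items and 27−8=19 good items.

6 defective items and 19 good items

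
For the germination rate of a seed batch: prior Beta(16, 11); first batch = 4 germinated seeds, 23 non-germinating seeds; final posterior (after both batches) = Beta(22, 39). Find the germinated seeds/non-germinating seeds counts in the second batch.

2 germinated seeds and 5 non-germinating seeds

Sequential conjugate updates are equivalent to a single update on the pooled data, so total successes = posterior α − prior α and total failures = posterior β − prior β.
Total across both batches: 22−16=6 germinated seeds, 39−11=28 non-germinating seeds.
Subtract the first batch: 6−4=2 germinated seeds and 28−23=5 non-germinating seeds.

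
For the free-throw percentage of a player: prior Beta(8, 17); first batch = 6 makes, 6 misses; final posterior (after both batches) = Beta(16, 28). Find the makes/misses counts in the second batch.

2 makes and 5 misses

Because Beta–binomial updating is additive in the counts, the combined data contributed (α_post−α_prior, β_post−β_prior) successes and failures.
Total across both batches: 16−8=8 makes, 28−17=11 misses.
Subtract the first batch: 8−6=2 makes and 11−6=5 misses.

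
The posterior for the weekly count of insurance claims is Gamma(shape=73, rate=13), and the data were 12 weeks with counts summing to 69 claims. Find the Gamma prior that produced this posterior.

A Gamma(α, β) prior (rate parametrization) on a Poisson rate with n observations summing to S gives posterior Gamma(α+S, β+n).
So α = 73 − 69 = 4 and β = 13 − 12 = 1.

Gamma(shape=4, rate=1)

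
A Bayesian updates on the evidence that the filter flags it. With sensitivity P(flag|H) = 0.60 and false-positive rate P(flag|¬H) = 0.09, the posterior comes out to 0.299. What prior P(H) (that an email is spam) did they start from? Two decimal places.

P(H) = 0.06

Bayes' rule in odds form gives O(H|E) = O(H)·[P(E|H)/P(E|¬H)], hence O(H) = O(H|E)/LR.
Posterior odds = 0.299/(1−0.299) = 0.4265. LR = 0.60/0.09 = 6.6667.
Prior odds = 0.4265/6.6667 = 0.0640, so P(H) = 0.0640/(1+0.0640) ≈ 0.06.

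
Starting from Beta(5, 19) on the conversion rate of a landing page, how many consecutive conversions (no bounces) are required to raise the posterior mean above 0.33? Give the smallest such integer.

After k conversions and 0 bounces the posterior is Beta(5+k, 19), with mean (5+k)/(5+19+k).
Set (5+k)/(24+k) > 0.33 and solve: k > (0.33·24 − 5)/(1 − 0.33) = 4.358.
The smallest integer exceeding 4.358 is 5.

k = 5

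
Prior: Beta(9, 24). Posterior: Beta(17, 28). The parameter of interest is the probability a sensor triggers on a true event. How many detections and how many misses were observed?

Beta is conjugate to the binomial likelihood: posterior = Beta(α+s, β+f).
Match parameters: s=17−9=8, f=28−24=4.

8 detections and 4 misses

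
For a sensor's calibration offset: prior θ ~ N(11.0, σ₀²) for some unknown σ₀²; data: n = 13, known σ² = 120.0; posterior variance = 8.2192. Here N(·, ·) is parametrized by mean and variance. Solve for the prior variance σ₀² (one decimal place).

For the Normal–Normal model with known σ², precisions add: τ_n = τ₀ + n/σ².
So 1/σ₀² = 1/8.2192 − 13/120.0 = 0.121666 − 0.108333 = 0.013333.
Hence σ₀² = 1/0.013333 ≈ 75.0.

σ₀² = 75.0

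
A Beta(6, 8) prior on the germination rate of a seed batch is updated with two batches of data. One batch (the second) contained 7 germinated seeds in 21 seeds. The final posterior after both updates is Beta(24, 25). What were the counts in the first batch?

11 germinated seeds and 3 non-germinating seeds

Sequential conjugate updates are equivalent to a single update on the pooled data, so total successes = posterior α − prior α and total failures = posterior β − prior β.
Total across both batches: 24−6=18 germinated seeds, 25−8=17 non-germinating seeds.
Subtract the second batch: 18−7=11 germinated seeds and 17−14=3 non-germinating seeds.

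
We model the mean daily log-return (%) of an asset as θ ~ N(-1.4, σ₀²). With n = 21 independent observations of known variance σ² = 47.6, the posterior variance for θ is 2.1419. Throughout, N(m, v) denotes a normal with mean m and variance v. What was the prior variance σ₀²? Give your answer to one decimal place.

σ₀² = 38.9

For the Normal–Normal model with known σ², precisions add: τ_n = τ₀ + n/σ².
So 1/σ₀² = 1/2.1419 − 21/47.6 = 0.466875 − 0.441176 = 0.025699.
Hence σ₀² = 1/0.025699 ≈ 38.9.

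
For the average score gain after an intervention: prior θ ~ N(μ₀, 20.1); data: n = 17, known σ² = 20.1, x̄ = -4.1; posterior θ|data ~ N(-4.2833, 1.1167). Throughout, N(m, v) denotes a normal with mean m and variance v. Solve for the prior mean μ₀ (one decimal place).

μ₀ = -7.4

With known observation variance, the Normal–Normal posterior has precision τ_n = τ₀ + n/σ² and mean μ_n = (τ₀μ₀ + (n/σ²)x̄)/τ_n.
Here τ₀ = 1/20.1 = 0.049751 and τ_data = 17/20.1 = 0.845771, so τ_n = 0.895522.
Rearranging for μ₀: μ₀ = (μ_n·τ_n − τ_data·x̄)/τ₀ = (-4.2833·0.895522 − 0.845771·-4.1) / 0.049751 = -0.368128/0.049751 ≈ -7.4.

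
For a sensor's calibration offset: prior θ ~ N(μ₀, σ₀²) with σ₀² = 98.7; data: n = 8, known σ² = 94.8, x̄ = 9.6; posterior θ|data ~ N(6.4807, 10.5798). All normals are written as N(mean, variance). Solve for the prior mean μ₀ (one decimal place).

The posterior mean is a precision-weighted average: μ_n = (τ₀μ₀ + τ_data·x̄)/(τ₀+τ_data), with τ₀=1/σ₀² and τ_data=n/σ².
Here τ₀ = 1/98.7 = 0.010132 and τ_data = 8/94.8 = 0.084388, so τ_n = 0.094520.
Rearranging for μ₀: μ₀ = (μ_n·τ_n − τ_data·x̄)/τ₀ = (6.4807·0.094520 − 0.084388·9.6) / 0.010132 = -0.197569/0.010132 ≈ -19.5.

μ₀ = -19.5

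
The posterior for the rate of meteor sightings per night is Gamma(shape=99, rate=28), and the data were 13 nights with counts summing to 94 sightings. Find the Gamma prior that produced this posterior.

Gamma(shape=5, rate=15)

A Gamma(α, β) prior (rate parametrization) on a Poisson rate with n observations summing to S gives posterior Gamma(α+S, β+n).
So α = 99 − 94 = 5 and β = 28 − 13 = 15.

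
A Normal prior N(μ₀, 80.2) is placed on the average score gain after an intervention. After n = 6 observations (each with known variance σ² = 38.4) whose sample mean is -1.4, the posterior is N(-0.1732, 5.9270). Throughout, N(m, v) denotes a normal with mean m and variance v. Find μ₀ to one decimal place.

With known observation variance, the Normal–Normal posterior has precision τ_n = τ₀ + n/σ² and mean μ_n = (τ₀μ₀ + (n/σ²)x̄)/τ_n.
Here τ₀ = 1/80.2 = 0.012469 and τ_data = 6/38.4 = 0.156250, so τ_n = 0.168719.
Rearranging for μ₀: μ₀ = (μ_n·τ_n − τ_data·x̄)/τ₀ = (-0.1732·0.168719 − 0.156250·-1.4) / 0.012469 = 0.189528/0.012469 ≈ 15.2.

μ₀ = 15.2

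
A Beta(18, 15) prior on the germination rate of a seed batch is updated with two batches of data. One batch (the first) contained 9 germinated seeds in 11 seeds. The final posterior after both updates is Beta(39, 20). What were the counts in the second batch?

Because Beta–binomial updating is additive in the counts, the combined data contributed (α_post−α_prior, β_post−β_prior) successes and failures.
Total across both batches: 39−18=21 germinated seeds, 20−15=5 non-germinating seeds.
Subtract the first batch: 21−9=12 germinated seeds and 5−2=3 non-germinating seeds.

12 germinated seeds and 3 non-germinating seeds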